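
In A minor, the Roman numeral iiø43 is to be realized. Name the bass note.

F

iiø in A minor has root B; the chord is B-D-F-A.
The figure 43 means second inversion — the fifth is in the bass.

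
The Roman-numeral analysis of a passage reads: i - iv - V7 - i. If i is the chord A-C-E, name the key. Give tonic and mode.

A minor

The chord Am is a minor triad rooted on A; its label is i.
If A is scale degree 1 and the mode makes that degree carry a minor triad, the tonic is A and the mode is minor.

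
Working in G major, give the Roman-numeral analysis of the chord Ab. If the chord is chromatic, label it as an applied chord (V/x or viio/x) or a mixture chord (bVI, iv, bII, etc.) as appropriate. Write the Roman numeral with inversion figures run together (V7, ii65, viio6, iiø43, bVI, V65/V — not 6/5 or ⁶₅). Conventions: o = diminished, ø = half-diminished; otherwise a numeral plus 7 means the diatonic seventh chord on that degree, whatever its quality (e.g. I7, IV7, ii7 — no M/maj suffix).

Stacked in thirds the chord is Ab-C-Eb: a major triad on Ab.
Ab is the lowered second degree of G major (diatonic 2 would be A). This is the Neapolitan chord — a major triad on the lowered second degree.

bII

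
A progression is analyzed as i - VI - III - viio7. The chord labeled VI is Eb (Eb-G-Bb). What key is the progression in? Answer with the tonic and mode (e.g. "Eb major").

The chord Eb is a major triad rooted on Eb; its label is VI.
Counting down 5 scale steps from Eb places the tonic on G; a major triad on degree 6 is diatonic only in minor.

G minor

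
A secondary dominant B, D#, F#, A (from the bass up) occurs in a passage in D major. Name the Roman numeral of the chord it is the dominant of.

The chord is a dominant seventh chord on B.
A dominant resolves down a perfect fifth: B → E. In D major, E is scale degree 2, i.e. ii.

ii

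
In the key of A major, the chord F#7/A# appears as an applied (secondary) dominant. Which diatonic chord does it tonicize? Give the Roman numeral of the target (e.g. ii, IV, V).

The chord is a dominant seventh chord on F#.
A dominant resolves down a perfect fifth: F# → B. In A major, B is scale degree 2, i.e. ii.

ii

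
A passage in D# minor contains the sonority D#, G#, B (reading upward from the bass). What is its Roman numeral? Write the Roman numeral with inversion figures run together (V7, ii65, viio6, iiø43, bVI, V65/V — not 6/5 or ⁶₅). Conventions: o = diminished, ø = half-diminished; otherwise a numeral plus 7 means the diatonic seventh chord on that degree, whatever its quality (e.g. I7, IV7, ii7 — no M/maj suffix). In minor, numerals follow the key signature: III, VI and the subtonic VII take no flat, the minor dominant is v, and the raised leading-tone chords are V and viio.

Stacked in thirds the chord is G#-B-D#: a minor triad on G#.
G# is scale degree 4 in D# minor, and a minor triad on that degree is written iv.
With D# in the bass the chord is in second inversion, so the figured bass is 64.

iv64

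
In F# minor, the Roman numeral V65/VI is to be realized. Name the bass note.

The applied chord V65/VI is rooted on A: A-C#-E-G.
The figure 65 means first inversion — the third is in the bass.

C#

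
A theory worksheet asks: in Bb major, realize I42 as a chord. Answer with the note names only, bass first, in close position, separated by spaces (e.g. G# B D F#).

A Bb D F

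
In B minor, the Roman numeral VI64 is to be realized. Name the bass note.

D

VI in B minor has root G; the chord is G-B-D.
The figure 64 means second inversion — the fifth is in the bass.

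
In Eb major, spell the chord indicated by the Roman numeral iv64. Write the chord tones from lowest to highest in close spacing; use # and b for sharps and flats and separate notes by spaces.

iv64 is the minor subdominant, borrowed from the parallel minor. In Eb major that root is Ab.
So the chord is Ab-Cb-Eb.
The figured bass 64 indicates second inversion, placing the fifth (Eb) in the bass: Eb-Ab-Cb.

Eb Ab Cb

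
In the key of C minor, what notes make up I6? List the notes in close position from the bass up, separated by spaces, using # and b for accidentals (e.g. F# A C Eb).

E G C

Scale degree 1 in C minor is C; here the chord built on it is altered to a major triad. I6 is the major tonic (Picardy third), borrowed from the parallel major.
So the chord is C-E-G, a major triad.
The figured bass 6 indicates first inversion, placing the third (E) in the bass: E-G-C.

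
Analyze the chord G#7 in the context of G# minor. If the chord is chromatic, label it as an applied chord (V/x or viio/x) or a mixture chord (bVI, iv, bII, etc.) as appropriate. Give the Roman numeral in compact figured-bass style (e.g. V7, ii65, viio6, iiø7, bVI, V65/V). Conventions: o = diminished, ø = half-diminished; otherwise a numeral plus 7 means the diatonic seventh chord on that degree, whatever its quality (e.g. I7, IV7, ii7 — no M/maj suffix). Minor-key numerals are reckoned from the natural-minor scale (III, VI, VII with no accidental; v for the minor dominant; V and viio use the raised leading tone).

The pitches G#-B#-D#-F# form a dominant seventh chord rooted on G#.
G# is not a diatonic chord root with this quality in G# minor, but it lies a perfect fifth above C# (iv), so the chord functions as an applied dominant of iv.

V7/iv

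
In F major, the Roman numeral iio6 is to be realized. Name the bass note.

Bb

iio in F major has root G; the chord is G-Bb-Db.
The figure 6 means first inversion — the third is in the bass.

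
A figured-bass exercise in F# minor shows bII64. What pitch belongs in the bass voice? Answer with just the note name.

D

bII in F# minor has root G; the chord is G-B-D.
The figure 64 means second inversion — the fifth is in the bass.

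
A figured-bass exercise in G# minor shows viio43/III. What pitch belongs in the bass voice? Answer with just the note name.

The applied chord viio43/III is rooted on A#: A#-C#-E-G.
The figure 43 means second inversion — the fifth is in the bass.

E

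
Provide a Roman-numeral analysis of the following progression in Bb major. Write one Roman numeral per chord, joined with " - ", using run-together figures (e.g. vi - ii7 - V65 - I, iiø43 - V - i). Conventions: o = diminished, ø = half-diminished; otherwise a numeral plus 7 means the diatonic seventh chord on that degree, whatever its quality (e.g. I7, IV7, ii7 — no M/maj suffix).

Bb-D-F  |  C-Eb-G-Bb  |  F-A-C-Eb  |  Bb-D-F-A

Bb-D-F: root Bb is the tonic; major triad there is I.
C-Eb-G-Bb: root C is the supertonic; minor seventh chord there is ii7.
F-A-C-Eb has root F, degree 5 in Bb major, so V7.
Bb-D-F-A: root Bb is the tonic; major seventh chord there is I7.

I - ii7 - V7 - I7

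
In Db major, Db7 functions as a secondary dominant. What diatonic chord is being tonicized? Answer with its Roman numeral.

IV

The chord is a dominant seventh chord on Db.
A dominant resolves down a perfect fifth: Db → Gb. In Db major, Gb is scale degree 4, i.e. IV.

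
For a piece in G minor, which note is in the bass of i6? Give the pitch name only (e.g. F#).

i in G minor has root G; the chord is G-Bb-D.
The figure 6 means first inversion — the third is in the bass.

Bb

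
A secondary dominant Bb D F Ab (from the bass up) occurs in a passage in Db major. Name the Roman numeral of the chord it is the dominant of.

The chord is a dominant seventh chord on Bb.
A dominant resolves down a perfect fifth: Bb → Eb. In Db major, Eb is scale degree 2, i.e. ii.

ii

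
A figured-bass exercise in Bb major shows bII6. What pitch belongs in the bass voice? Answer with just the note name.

bII in Bb major has root Cb; the chord is Cb-Eb-Gb.
The figure 6 means first inversion — the third is in the bass.

Eb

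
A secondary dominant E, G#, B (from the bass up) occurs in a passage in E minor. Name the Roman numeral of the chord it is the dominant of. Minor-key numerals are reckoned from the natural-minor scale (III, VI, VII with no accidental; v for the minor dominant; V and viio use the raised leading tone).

iv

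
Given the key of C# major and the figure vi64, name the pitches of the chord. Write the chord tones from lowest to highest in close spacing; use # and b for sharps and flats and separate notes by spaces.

The numeral's case and figure indicate a minor triad. In C# major its root, scale degree 6, is A#.
Stacking thirds from A# gives A#-C#-E#.
The figured bass 64 indicates second inversion, placing the fifth (E#) in the bass: E#-A#-C#.

E# A# C#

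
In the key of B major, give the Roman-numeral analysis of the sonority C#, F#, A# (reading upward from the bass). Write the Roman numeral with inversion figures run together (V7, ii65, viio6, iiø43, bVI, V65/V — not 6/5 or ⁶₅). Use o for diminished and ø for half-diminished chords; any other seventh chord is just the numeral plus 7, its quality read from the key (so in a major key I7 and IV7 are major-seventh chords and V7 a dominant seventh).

Stacked in thirds the chord is F#-A#-C#: a major triad on F#.
In B major, F# is the dominant; the diatonic major triad there is V.
With C# in the bass the chord is in second inversion, so the figured bass is 64.

V64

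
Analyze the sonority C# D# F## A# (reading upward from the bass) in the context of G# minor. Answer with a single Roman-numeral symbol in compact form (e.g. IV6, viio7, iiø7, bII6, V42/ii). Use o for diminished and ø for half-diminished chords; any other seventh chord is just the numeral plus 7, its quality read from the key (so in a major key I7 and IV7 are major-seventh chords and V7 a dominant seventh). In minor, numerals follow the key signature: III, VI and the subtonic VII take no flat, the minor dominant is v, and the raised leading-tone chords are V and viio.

Stacked in thirds the chord is D#-F##-A#-C#: a dominant seventh chord on D#.
In G# minor, D# is the dominant; the diatonic dominant seventh chord there is V7.
With C# in the bass the chord is in third inversion, so the figured bass is 42.

V42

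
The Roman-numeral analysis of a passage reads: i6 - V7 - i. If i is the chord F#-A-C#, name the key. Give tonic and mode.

F# minor

The anchor chord is a minor triad on F#, labeled i.
If F# is scale degree 1 and the mode makes that degree carry a minor triad, the tonic is F# and the mode is minor.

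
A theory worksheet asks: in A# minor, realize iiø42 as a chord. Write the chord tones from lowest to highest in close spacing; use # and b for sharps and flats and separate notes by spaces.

The numeral's case and figure indicate a half-diminished seventh chord. In A# minor its root, the supertonic, is B#.
Stacking thirds from B# gives B#-D#-F#-A#.
The figured bass 42 indicates third inversion, placing the seventh (A#) in the bass: A#-B#-D#-F#.

A# B# D# F#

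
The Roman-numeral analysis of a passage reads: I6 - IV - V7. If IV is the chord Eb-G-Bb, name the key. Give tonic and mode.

The chord Eb is a major triad rooted on Eb; its label is IV.
If Eb is scale degree 4 and the mode makes that degree carry a major triad, the tonic is Bb and the mode is major.

Bb major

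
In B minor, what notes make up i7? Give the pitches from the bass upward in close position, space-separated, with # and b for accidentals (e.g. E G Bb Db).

B D F# A

The numeral's case and figure indicate a minor seventh chord. In B minor its root, the tonic, is B.
That chord is spelled B-D-F#-A.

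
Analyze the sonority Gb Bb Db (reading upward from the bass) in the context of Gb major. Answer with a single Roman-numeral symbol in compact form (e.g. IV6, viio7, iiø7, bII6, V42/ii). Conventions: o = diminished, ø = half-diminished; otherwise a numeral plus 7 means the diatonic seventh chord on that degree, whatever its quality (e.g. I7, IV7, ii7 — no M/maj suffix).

The pitches Gb-Bb-Db form a major triad rooted on Gb.
In Gb major, Gb is the tonic; the diatonic major triad there is I.

I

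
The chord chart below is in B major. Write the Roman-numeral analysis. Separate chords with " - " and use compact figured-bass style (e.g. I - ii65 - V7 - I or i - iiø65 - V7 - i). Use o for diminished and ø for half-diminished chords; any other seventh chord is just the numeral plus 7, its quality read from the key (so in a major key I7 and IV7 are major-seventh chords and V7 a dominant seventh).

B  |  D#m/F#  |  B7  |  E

I - iii6 - V7/IV - IV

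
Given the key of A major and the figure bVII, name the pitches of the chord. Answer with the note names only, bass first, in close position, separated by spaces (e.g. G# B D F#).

Scale degree 7 in A major is G#; lowering it a half step gives G. bVII is a major triad on the lowered seventh degree (the subtonic), borrowed from the parallel minor.
So the chord is G-B-D, a major triad.

G B D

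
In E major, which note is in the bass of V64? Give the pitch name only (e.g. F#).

F#

V in E major has root B; the chord is B-D#-F#.
The figure 64 means second inversion — the fifth is in the bass.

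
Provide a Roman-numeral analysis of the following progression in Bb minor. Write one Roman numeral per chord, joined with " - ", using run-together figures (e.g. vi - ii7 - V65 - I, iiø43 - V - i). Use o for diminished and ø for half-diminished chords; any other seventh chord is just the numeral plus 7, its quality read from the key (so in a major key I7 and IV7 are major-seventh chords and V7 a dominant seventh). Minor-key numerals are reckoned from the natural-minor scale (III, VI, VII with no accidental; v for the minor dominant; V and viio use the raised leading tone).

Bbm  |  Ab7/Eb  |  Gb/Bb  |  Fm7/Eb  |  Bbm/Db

Bbm: root Bb is the tonic; minor triad there is i.
Ab7/Eb has root Ab, degree 7 in Bb minor, so VII43.
Gb/Bb: major triad on Gb = scale degree 6 → VI6.
Fm7/Eb: root F is the dominant; minor seventh chord there is v42.
Bbm/Db: root Bb is the tonic; minor triad there is i6.

i - VII43 - VI6 - v42 - i6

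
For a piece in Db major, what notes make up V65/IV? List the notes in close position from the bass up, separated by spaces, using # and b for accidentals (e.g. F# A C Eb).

F Ab Cb Db

The slash means an applied dominant: we want the dominant of IV. In Db major, IV is Gb major, and its dominant is built on Db.
Building a dominant seventh chord on Db gives Db-F-Ab-Cb.
The figured bass 65 indicates first inversion, placing the third (F) in the bass: F-Ab-Cb-Db.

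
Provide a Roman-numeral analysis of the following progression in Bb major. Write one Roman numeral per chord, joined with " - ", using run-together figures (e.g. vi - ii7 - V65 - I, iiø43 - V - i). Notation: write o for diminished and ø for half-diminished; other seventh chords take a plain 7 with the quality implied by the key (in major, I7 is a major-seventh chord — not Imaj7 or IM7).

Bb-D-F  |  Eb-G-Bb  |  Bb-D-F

Bb-D-F: root Bb is the tonic; major triad there is I.
Eb-G-Bb: major triad on Eb = scale degree 4 → IV.
Bb-D-F: major triad on Bb = scale degree 1 → I.

I - IV - I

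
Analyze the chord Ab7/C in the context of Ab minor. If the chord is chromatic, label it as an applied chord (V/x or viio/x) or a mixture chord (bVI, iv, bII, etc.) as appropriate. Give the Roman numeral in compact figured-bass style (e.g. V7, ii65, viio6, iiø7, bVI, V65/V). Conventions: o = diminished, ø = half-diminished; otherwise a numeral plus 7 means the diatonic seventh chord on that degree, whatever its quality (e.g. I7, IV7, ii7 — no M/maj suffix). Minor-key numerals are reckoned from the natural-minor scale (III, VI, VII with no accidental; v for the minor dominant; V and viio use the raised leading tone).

V65/iv

The pitches Ab-C-Eb-Gb form a dominant seventh chord rooted on Ab.
Ab is not a diatonic chord root with this quality in Ab minor, but it lies a perfect fifth above Db (iv), so the chord functions as an applied dominant of iv.
With C in the bass the chord is in first inversion, so the figured bass is 65.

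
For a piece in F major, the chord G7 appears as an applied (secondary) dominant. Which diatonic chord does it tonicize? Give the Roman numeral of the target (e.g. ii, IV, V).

V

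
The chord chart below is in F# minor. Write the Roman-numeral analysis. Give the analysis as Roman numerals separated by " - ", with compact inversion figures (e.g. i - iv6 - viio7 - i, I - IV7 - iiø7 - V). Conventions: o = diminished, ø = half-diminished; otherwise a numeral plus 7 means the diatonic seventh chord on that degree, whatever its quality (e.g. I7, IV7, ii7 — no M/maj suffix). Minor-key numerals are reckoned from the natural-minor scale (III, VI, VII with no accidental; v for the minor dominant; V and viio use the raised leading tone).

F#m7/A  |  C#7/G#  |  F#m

i65 - V43 - i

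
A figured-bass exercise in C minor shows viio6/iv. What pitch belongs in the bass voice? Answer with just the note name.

G

The applied chord viio6/iv is rooted on E: E-G-Bb.
The figure 6 means first inversion — the third is in the bass.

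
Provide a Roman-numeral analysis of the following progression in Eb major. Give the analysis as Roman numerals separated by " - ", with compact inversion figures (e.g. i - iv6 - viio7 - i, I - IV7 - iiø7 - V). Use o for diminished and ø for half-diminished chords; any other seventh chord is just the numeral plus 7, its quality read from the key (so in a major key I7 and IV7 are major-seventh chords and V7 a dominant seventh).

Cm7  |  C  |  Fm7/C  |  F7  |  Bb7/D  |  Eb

Cm7: minor seventh chord on C = scale degree 6 → vi7.
C is the secondary dominant of ii (major triad on C): V/ii.
Fm7/C: minor seventh chord on F = scale degree 2 → ii43.
F7: chromatic; F is V of V, so V7/V.
Bb7/D: root Bb is the dominant; dominant seventh chord there is V65.
Eb has root Eb, degree 1 in Eb major, so I.

vi7 - V/ii - ii43 - V7/V - V65 - I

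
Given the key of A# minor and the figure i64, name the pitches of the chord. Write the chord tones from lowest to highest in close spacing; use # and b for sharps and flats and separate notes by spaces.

E# A# C#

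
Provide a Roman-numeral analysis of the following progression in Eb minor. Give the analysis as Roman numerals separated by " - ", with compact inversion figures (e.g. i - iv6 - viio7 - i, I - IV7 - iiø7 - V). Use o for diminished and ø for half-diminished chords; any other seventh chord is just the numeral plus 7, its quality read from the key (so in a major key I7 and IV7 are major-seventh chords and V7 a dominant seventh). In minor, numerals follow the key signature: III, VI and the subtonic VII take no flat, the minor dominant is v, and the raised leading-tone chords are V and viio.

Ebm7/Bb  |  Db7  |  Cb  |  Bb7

Ebm7/Bb: minor seventh chord on Eb = scale degree 1 → i43.
Db7 has root Db, degree 7 in Eb minor, so VII7.
Cb: major triad on Cb = scale degree 6 → VI.
Bb7: root Bb is the dominant; dominant seventh chord there is V7.

i43 - VII7 - VI - V7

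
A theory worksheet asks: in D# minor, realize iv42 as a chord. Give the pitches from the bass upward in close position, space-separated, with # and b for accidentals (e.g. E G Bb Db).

F# G# B D#

In D# minor, scale degree 4 is G#, and the diatonic chord built there is a minor seventh chord.
That chord is spelled G#-B-D#-F#.
The figured bass 42 indicates third inversion, placing the seventh (F#) in the bass: F#-G#-B-D#.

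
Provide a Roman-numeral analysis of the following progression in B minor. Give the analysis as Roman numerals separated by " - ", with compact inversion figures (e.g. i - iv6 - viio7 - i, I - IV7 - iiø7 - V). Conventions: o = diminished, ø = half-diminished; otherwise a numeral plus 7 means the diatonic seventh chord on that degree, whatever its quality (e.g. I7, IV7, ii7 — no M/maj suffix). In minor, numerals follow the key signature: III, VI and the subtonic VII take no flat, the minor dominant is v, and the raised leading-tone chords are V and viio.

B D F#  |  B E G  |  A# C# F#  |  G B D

i - iv64 - V6 - VI

B-D-F# has root B, degree 1 in B minor, so i.
B-E-G has root E, degree 4 in B minor, so iv64.
A#-C#-F# has root F#, degree 5 in B minor, so V6.
G-B-D has root G, degree 6 in B minor, so VI.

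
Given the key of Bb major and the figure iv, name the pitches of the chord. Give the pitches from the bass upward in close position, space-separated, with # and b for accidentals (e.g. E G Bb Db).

Eb Gb Bb

iv is the minor subdominant, borrowed from the parallel minor. In Bb major that root is Eb.
So the chord is Eb-Gb-Bb, a minor triad.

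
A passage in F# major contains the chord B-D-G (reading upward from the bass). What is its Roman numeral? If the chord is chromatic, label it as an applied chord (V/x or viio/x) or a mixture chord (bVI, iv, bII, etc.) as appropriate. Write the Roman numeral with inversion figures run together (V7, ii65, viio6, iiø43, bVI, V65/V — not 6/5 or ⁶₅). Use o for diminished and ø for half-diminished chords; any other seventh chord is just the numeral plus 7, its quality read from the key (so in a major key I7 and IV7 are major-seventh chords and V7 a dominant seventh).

bII6

Stacked in thirds the chord is G-B-D: a major triad on G.
G is the lowered second degree of F# major (diatonic 2 would be G#). This is the Neapolitan sixth — a major triad on the lowered second degree, here in its customary first inversion.
With B in the bass the chord is in first inversion, so the figured bass is 6.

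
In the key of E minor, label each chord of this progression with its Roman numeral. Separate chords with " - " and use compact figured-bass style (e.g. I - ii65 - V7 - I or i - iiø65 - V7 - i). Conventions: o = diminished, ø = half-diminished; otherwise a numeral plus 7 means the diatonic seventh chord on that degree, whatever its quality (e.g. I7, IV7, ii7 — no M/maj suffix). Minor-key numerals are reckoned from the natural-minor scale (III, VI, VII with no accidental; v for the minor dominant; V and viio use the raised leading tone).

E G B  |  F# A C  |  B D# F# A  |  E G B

E-G-B: minor triad on E = scale degree 1 → i.
F#-A-C: root F# is the supertonic; diminished triad there is iio.
B-D#-F#-A: root B is the dominant; dominant seventh chord there is V7.
E-G-B: minor triad on E = scale degree 1 → i.

i - iio - V7 - i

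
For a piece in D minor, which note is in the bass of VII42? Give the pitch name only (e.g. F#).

VII in D minor has root C; the chord is C-E-G-Bb.
The figure 42 means third inversion — the seventh is in the bass.

Bb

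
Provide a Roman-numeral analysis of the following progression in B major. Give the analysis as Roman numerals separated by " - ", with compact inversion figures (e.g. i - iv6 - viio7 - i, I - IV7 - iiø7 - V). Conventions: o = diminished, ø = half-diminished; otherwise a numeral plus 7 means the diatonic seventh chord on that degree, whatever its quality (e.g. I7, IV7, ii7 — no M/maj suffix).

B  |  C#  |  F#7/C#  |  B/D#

B has root B, degree 1 in B major, so I.
C#: chromatic; C# is V of V, so V/V.
F#7/C# has root F#, degree 5 in B major, so V43.
B/D# has root B, degree 1 in B major, so I6.

I - V/V - V43 - I6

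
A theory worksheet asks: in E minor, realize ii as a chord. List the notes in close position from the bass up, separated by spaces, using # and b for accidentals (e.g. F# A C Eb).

F# A C#

Scale degree 2 in E minor is F#; here the chord built on it is altered to a minor triad. ii is the minor supertonic, borrowed from the parallel major (the Dorian ii).
So the chord is F#-A-C#.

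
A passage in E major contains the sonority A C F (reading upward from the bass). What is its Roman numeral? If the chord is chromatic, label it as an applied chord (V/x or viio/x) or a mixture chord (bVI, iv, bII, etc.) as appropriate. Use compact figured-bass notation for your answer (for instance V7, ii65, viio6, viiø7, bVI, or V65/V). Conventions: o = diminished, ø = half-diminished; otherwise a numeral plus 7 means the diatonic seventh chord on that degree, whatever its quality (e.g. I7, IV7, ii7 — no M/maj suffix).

Stacked in thirds the chord is F-A-C: a major triad on F.
F is the lowered second degree of E major (diatonic 2 would be F#). This is the Neapolitan sixth — a major triad on the lowered second degree, here in its customary first inversion.
With A in the bass the chord is in first inversion, so the figured bass is 6.

bII6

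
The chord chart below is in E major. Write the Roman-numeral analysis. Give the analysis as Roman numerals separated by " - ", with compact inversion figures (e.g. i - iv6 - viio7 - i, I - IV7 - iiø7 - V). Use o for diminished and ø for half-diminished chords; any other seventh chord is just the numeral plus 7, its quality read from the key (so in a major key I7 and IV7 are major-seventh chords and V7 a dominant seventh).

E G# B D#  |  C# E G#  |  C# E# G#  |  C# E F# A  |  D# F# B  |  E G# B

I7 - vi - V/ii - ii43 - V6 - I

E-G#-B-D# has root E, degree 1 in E major, so I7.
C#-E-G#: minor triad on C# = scale degree 6 → vi.
C#-E#-G# is the secondary dominant of ii (major triad on C#): V/ii.
C#-E-F#-A: root F# is the supertonic; minor seventh chord there is ii43.
D#-F#-B: major triad on B = scale degree 5 → V6.
E-G#-B: major triad on E = scale degree 1 → I.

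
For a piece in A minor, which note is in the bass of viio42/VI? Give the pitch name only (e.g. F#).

The applied chord viio42/VI is rooted on E: E-G-Bb-Db.
The figure 42 means third inversion — the seventh is in the bass.

Db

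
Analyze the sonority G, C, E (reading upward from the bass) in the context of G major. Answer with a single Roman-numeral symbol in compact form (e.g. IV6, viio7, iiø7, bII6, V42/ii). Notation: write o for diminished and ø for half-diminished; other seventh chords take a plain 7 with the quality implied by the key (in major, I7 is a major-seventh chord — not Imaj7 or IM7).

IV64

The pitches C-E-G form a major triad rooted on C.
C is scale degree 4 in G major, and a major triad on that degree is written IV.
With G in the bass the chord is in second inversion, so the figured bass is 64.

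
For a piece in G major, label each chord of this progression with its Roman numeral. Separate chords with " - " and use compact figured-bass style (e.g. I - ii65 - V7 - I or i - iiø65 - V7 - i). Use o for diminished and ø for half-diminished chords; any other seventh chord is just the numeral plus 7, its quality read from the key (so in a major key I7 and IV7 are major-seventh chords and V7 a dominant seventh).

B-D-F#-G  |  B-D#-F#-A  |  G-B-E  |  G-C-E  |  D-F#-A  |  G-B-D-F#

I65 - V7/vi - vi6 - IV64 - V - I7

B-D-F#-G has root G, degree 1 in G major, so I65.
B-D#-F#-A is the secondary dominant of vi (dominant seventh chord on B): V7/vi.
G-B-E: root E is the submediant; minor triad there is vi6.
G-C-E has root C, degree 4 in G major, so IV64.
D-F#-A: major triad on D = scale degree 5 → V.
G-B-D-F#: root G is the tonic; major seventh chord there is I7.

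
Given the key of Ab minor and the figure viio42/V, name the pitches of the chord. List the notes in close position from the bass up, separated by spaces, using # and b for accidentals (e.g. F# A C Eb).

Cb D F Ab

viio42/V is a secondary leading-tone chord. The target V is Eb in Ab minor; the applied chord is rooted a semitone below, on D.
Building a fully diminished seventh chord on D gives D-F-Ab-Cb.
The figured bass 42 indicates third inversion, placing the seventh (Cb) in the bass: Cb-D-F-Ab.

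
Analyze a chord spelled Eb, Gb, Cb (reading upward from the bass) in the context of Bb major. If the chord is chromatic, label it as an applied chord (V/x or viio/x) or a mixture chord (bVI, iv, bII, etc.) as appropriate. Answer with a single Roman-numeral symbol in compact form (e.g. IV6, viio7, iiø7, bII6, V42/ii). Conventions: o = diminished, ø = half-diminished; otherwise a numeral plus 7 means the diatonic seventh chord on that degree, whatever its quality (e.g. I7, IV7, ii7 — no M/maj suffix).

bII6

Stacked in thirds the chord is Cb-Eb-Gb: a major triad on Cb.
Cb is the lowered second degree of Bb major (diatonic 2 would be C). This is the Neapolitan sixth — a major triad on the lowered second degree, here in its customary first inversion.
With Eb in the bass the chord is in first inversion, so the figured bass is 6.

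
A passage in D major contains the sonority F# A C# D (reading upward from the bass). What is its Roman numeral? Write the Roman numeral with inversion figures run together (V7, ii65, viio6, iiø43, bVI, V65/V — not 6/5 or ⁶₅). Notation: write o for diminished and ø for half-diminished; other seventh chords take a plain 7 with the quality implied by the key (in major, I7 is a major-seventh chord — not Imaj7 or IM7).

I65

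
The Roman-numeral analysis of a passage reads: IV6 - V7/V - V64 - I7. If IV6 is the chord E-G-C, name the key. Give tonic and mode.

G major

The anchor chord is a major triad on C, labeled IV6.
Counting down 3 scale steps from C places the tonic on G; a major triad on degree 4 is diatonic only in major.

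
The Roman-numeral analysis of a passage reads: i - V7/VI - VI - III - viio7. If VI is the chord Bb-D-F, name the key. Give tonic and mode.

D minor

VI is given as Bb-D-F — a major triad with root Bb.
Counting down 5 scale steps from Bb places the tonic on D; a major triad on degree 6 is diatonic only in minor.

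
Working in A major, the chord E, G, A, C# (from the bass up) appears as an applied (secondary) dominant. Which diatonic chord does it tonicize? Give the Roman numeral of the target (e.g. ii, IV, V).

The chord is a dominant seventh chord on A.
A dominant resolves down a perfect fifth: A → D. In A major, D is scale degree 4, i.e. IV.

IV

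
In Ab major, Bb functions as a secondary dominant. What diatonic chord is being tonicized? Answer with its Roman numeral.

V

The chord is a major triad on Bb.
A dominant resolves down a perfect fifth: Bb → Eb. In Ab major, Eb is scale degree 5, i.e. V.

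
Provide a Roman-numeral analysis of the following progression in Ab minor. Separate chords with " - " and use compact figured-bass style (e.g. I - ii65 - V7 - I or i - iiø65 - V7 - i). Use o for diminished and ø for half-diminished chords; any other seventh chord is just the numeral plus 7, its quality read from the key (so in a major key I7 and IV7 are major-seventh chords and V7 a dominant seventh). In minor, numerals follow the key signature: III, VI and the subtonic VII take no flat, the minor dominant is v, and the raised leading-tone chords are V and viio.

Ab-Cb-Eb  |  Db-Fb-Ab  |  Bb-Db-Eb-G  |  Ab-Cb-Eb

i - iv - V43 - i

Ab-Cb-Eb has root Ab, degree 1 in Ab minor, so i.
Db-Fb-Ab: root Db is the subdominant; minor triad there is iv.
Bb-Db-Eb-G: dominant seventh chord on Eb = scale degree 5 → V43.
Ab-Cb-Eb has root Ab, degree 1 in Ab minor, so i.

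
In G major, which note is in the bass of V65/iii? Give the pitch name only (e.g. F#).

A#

The applied chord V65/iii is rooted on F#: F#-A#-C#-E.
The figure 65 means first inversion — the third is in the bass.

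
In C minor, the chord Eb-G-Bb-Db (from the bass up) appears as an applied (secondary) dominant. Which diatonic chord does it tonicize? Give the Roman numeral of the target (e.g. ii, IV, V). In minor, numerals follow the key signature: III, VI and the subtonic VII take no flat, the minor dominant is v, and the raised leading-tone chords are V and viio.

VI

The chord is a dominant seventh chord on Eb.
A dominant resolves down a perfect fifth: Eb → Ab. In C minor, Ab is scale degree 6, i.e. VI.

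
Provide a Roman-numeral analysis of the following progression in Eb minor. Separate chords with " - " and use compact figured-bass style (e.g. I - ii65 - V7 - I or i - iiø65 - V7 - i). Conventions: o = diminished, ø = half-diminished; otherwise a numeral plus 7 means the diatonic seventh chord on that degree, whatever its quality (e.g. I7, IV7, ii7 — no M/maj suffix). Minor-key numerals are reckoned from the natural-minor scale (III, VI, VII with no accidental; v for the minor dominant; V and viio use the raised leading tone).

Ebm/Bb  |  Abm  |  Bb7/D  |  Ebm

i64 - iv - V65 - i

Ebm/Bb has root Eb, degree 1 in Eb minor, so i64.
Abm has root Ab, degree 4 in Eb minor, so iv.
Bb7/D: dominant seventh chord on Bb = scale degree 5 → V65.
Ebm: root Eb is the tonic; minor triad there is i.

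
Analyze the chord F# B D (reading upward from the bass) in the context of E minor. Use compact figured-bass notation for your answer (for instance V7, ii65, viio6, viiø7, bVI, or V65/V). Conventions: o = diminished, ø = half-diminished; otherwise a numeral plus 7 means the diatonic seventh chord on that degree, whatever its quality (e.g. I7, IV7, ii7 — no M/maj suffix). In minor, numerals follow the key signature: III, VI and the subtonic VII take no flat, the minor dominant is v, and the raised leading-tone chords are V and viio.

v64

Stacked in thirds the chord is B-D-F#: a minor triad on B.
In E minor, B is the dominant; the diatonic minor triad there is v.
With F# in the bass the chord is in second inversion, so the figured bass is 64.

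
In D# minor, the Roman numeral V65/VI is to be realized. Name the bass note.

A#

The applied chord V65/VI is rooted on F#: F#-A#-C#-E.
The figure 65 means first inversion — the third is in the bass.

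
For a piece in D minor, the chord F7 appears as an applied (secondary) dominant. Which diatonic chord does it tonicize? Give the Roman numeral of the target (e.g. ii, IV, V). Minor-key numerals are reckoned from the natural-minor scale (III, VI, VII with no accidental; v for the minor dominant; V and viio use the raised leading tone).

VI

The chord is a dominant seventh chord on F.
A dominant resolves down a perfect fifth: F → Bb. In D minor, Bb is scale degree 6, i.e. VI.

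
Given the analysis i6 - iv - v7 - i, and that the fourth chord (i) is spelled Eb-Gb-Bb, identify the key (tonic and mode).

i is given as Eb-Gb-Bb — a minor triad with root Eb.
If Eb is scale degree 1 and the mode makes that degree carry a minor triad, the tonic is Eb and the mode is minor.

Eb minor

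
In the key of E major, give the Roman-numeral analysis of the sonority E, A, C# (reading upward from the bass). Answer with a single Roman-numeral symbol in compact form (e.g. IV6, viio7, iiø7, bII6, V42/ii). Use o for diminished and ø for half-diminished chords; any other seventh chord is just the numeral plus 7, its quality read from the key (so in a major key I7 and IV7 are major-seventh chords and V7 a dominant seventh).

The pitches A-C#-E form a major triad rooted on A.
In E major, A is the subdominant; the diatonic major triad there is IV.
With E in the bass the chord is in second inversion, so the figured bass is 64.

IV64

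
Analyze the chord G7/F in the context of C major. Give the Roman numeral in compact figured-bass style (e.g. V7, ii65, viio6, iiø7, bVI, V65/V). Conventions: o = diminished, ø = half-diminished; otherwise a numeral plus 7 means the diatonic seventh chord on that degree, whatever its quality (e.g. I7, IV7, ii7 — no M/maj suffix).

V42

Stacked in thirds the chord is G-B-D-F: a dominant seventh chord on G.
G is scale degree 5 in C major, and a dominant seventh chord on that degree is written V7.
With F in the bass the chord is in third inversion, so the figured bass is 42.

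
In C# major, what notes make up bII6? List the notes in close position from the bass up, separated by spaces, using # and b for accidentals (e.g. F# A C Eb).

bII6 is the Neapolitan sixth — a major triad on the lowered second degree, here in its customary first inversion. In C# major that root is D.
So the chord is D-F#-A, a major triad.
The figured bass 6 indicates first inversion, placing the third (F#) in the bass: F#-A-D.

F# A D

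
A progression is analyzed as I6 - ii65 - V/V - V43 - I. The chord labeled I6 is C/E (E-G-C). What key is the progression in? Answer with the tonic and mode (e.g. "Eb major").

C major

The chord C/E is a major triad rooted on C; its label is I6.
If C is scale degree 1 and the mode makes that degree carry a major triad, the tonic is C and the mode is major.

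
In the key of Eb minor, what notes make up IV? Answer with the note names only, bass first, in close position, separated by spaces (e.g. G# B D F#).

Ab C Eb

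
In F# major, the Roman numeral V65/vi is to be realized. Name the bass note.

C##

The applied chord V65/vi is rooted on A#: A#-C##-E#-G#.
The figure 65 means first inversion — the third is in the bass.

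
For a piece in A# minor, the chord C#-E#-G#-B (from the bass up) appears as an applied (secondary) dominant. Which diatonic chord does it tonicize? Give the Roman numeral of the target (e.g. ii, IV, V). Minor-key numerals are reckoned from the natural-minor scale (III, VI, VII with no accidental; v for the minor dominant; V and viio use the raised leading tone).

The chord is a dominant seventh chord on C#.
A dominant resolves down a perfect fifth: C# → F#. In A# minor, F# is scale degree 6, i.e. VI.

VI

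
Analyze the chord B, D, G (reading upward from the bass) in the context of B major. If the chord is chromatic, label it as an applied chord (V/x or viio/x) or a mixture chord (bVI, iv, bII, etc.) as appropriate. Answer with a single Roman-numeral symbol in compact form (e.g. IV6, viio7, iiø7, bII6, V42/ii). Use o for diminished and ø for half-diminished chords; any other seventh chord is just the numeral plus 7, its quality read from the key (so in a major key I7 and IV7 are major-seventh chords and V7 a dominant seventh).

The pitches G-B-D form a major triad rooted on G.
G is the lowered sixth degree of B major (diatonic 6 would be G#). This is a major triad on the lowered sixth degree, borrowed from the parallel minor.
With B in the bass the chord is in first inversion, so the figured bass is 6.

bVI6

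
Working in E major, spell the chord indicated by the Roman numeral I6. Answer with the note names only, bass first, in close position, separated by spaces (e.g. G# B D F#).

G# B E

In E major, scale degree 1 is E, and the diatonic chord built there is a major triad.
That chord is spelled E-G#-B.
With the 6 figure the chord is in first inversion; from the bass G# upward in close position it reads G#-B-E.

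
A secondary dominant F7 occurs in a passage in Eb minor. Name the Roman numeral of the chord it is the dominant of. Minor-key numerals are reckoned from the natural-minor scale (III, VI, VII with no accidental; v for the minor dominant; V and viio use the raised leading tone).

The chord is a dominant seventh chord on F.
A dominant resolves down a perfect fifth: F → Bb. In Eb minor, Bb is scale degree 5, i.e. V.

V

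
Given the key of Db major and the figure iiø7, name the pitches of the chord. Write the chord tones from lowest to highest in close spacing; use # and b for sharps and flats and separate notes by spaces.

Eb Gb Bbb Db

iiø7 is the half-diminished supertonic seventh, borrowed from the parallel minor. In Db major that root is Eb.
So the chord is Eb-Gb-Bbb-Db, a half-diminished seventh chord.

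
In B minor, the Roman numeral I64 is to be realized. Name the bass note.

I in B minor has root B; the chord is B-D#-F#.
The figure 64 means second inversion — the fifth is in the bass.

F#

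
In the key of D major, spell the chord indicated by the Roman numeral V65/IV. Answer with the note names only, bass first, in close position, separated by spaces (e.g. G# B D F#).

F# A C D

V65/IV is a secondary dominant — the dominant seventh of IV. IV in D major is G, so the applied chord's root is D, a perfect fifth above.
Building a dominant seventh chord on D gives D-F#-A-C.
With the 65 figure the chord is in first inversion; from the bass F# upward in close position it reads F#-A-C-D.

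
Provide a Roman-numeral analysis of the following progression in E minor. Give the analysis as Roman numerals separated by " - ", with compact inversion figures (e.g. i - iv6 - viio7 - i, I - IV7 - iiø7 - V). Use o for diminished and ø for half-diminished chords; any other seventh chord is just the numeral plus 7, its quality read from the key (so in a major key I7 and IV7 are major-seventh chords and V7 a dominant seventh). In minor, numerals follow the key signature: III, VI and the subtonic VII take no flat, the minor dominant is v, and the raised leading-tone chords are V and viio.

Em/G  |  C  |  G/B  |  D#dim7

i6 - VI - III6 - viio7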